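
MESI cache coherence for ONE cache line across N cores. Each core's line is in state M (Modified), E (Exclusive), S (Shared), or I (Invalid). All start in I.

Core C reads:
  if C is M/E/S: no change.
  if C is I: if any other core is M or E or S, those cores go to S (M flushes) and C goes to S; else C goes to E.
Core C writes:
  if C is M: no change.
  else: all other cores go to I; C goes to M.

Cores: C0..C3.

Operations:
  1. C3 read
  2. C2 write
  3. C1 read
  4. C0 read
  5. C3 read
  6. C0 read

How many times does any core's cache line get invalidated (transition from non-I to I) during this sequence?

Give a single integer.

Op 1: C3 read [C3 read from I: no other sharers -> C3=E (exclusive)] -> [I,I,I,E] (invalidations this op: 0; running total: 0)
Op 2: C2 write [C2 write: invalidate ['C3=E'] -> C2=M] -> [I,I,M,I] (invalidations this op: 1; running total: 1)
Op 3: C1 read [C1 read from I: others=['C2=M'] -> C1=S, others downsized to S] -> [I,S,S,I] (invalidations this op: 0; running total: 1)
Op 4: C0 read [C0 read from I: others=['C1=S', 'C2=S'] -> C0=S, others downsized to S] -> [S,S,S,I] (invalidations this op: 0; running total: 1)
Op 5: C3 read [C3 read from I: others=['C0=S', 'C1=S', 'C2=S'] -> C3=S, others downsized to S] -> [S,S,S,S] (invalidations this op: 0; running total: 1)
Op 6: C0 read [C0 read: already in S, no change] -> [S,S,S,S] (invalidations this op: 0; running total: 1)

Answer: 1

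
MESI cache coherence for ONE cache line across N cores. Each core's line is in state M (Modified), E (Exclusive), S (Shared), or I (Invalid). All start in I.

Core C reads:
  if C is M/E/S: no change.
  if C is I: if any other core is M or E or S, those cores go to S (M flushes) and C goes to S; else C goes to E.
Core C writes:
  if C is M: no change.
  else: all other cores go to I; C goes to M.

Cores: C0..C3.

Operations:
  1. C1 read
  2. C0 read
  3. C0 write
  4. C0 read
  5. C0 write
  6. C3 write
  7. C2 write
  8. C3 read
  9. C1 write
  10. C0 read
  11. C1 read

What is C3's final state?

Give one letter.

Op 1: C1 read [C1 read from I: no other sharers -> C1=E (exclusive)] -> [I,E,I,I]
Op 2: C0 read [C0 read from I: others=['C1=E'] -> C0=S, others downsized to S] -> [S,S,I,I]
Op 3: C0 write [C0 write: invalidate ['C1=S'] -> C0=M] -> [M,I,I,I]
Op 4: C0 read [C0 read: already in M, no change] -> [M,I,I,I]
Op 5: C0 write [C0 write: already M (modified), no change] -> [M,I,I,I]
Op 6: C3 write [C3 write: invalidate ['C0=M'] -> C3=M] -> [I,I,I,M]
Op 7: C2 write [C2 write: invalidate ['C3=M'] -> C2=M] -> [I,I,M,I]
Op 8: C3 read [C3 read from I: others=['C2=M'] -> C3=S, others downsized to S] -> [I,I,S,S]
Op 9: C1 write [C1 write: invalidate ['C2=S', 'C3=S'] -> C1=M] -> [I,M,I,I]
Op 10: C0 read [C0 read from I: others=['C1=M'] -> C0=S, others downsized to S] -> [S,S,I,I]
Op 11: C1 read [C1 read: already in S, no change] -> [S,S,I,I]

Answer: I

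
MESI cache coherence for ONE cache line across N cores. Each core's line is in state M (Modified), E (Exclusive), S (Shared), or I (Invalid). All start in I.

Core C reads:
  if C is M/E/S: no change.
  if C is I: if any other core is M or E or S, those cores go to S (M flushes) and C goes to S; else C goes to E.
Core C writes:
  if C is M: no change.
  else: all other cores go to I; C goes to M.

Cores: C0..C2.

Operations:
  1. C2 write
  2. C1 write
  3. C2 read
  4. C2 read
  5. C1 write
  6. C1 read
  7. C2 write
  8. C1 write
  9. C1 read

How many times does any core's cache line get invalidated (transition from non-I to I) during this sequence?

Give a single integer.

Op 1: C2 write [C2 write: invalidate none -> C2=M] -> [I,I,M] (invalidations this op: 0; running total: 0)
Op 2: C1 write [C1 write: invalidate ['C2=M'] -> C1=M] -> [I,M,I] (invalidations this op: 1; running total: 1)
Op 3: C2 read [C2 read from I: others=['C1=M'] -> C2=S, others downsized to S] -> [I,S,S] (invalidations this op: 0; running total: 1)
Op 4: C2 read [C2 read: already in S, no change] -> [I,S,S] (invalidations this op: 0; running total: 1)
Op 5: C1 write [C1 write: invalidate ['C2=S'] -> C1=M] -> [I,M,I] (invalidations this op: 1; running total: 2)
Op 6: C1 read [C1 read: already in M, no change] -> [I,M,I] (invalidations this op: 0; running total: 2)
Op 7: C2 write [C2 write: invalidate ['C1=M'] -> C2=M] -> [I,I,M] (invalidations this op: 1; running total: 3)
Op 8: C1 write [C1 write: invalidate ['C2=M'] -> C1=M] -> [I,M,I] (invalidations this op: 1; running total: 4)
Op 9: C1 read [C1 read: already in M, no change] -> [I,M,I] (invalidations this op: 0; running total: 4)

Answer: 4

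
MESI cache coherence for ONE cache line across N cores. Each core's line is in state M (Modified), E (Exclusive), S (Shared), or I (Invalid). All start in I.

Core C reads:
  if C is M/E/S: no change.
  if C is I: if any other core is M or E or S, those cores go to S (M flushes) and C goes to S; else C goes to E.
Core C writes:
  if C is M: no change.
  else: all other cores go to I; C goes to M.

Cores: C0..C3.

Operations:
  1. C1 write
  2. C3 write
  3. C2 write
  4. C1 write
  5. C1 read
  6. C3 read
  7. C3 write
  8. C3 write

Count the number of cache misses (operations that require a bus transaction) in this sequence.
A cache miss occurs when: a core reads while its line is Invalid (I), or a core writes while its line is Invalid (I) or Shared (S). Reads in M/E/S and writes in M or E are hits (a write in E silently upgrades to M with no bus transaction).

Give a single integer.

Answer: 6

Derivation:
Op 1: C1 write [C1 write: invalidate none -> C1=M] -> [I,M,I,I] [MISS #1: write from I]
Op 2: C3 write [C3 write: invalidate ['C1=M'] -> C3=M] -> [I,I,I,M] [MISS #2: write from I]
Op 3: C2 write [C2 write: invalidate ['C3=M'] -> C2=M] -> [I,I,M,I] [MISS #3: write from I]
Op 4: C1 write [C1 write: invalidate ['C2=M'] -> C1=M] -> [I,M,I,I] [MISS #4: write from I]
Op 5: C1 read [C1 read: already in M, no change] -> [I,M,I,I] [hit: read from M]
Op 6: C3 read [C3 read from I: others=['C1=M'] -> C3=S, others downsized to S] -> [I,S,I,S] [MISS #5: read from I]
Op 7: C3 write [C3 write: invalidate ['C1=S'] -> C3=M] -> [I,I,I,M] [MISS #6: write from S]
Op 8: C3 write [C3 write: already M (modified), no change] -> [I,I,I,M] [hit: write from M]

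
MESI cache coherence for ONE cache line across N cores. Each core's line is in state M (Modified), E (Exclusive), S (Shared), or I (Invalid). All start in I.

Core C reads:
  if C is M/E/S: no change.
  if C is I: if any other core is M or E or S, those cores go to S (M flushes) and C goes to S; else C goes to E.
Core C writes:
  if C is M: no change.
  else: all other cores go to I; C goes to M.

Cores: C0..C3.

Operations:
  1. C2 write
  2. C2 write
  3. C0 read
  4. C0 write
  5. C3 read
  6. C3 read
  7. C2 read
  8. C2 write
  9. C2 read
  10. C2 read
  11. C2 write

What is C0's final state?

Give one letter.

Op 1: C2 write [C2 write: invalidate none -> C2=M] -> [I,I,M,I]
Op 2: C2 write [C2 write: already M (modified), no change] -> [I,I,M,I]
Op 3: C0 read [C0 read from I: others=['C2=M'] -> C0=S, others downsized to S] -> [S,I,S,I]
Op 4: C0 write [C0 write: invalidate ['C2=S'] -> C0=M] -> [M,I,I,I]
Op 5: C3 read [C3 read from I: others=['C0=M'] -> C3=S, others downsized to S] -> [S,I,I,S]
Op 6: C3 read [C3 read: already in S, no change] -> [S,I,I,S]
Op 7: C2 read [C2 read from I: others=['C0=S', 'C3=S'] -> C2=S, others downsized to S] -> [S,I,S,S]
Op 8: C2 write [C2 write: invalidate ['C0=S', 'C3=S'] -> C2=M] -> [I,I,M,I]
Op 9: C2 read [C2 read: already in M, no change] -> [I,I,M,I]
Op 10: C2 read [C2 read: already in M, no change] -> [I,I,M,I]
Op 11: C2 write [C2 write: already M (modified), no change] -> [I,I,M,I]

Answer: I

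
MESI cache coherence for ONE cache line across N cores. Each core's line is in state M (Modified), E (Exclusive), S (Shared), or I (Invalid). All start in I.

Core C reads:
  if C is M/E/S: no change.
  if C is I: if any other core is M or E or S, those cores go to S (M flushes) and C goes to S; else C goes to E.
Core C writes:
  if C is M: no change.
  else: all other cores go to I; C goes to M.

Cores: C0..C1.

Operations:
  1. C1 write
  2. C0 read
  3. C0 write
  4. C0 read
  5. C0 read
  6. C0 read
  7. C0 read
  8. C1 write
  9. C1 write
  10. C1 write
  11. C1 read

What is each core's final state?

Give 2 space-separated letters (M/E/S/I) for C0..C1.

Op 1: C1 write [C1 write: invalidate none -> C1=M] -> [I,M]
Op 2: C0 read [C0 read from I: others=['C1=M'] -> C0=S, others downsized to S] -> [S,S]
Op 3: C0 write [C0 write: invalidate ['C1=S'] -> C0=M] -> [M,I]
Op 4: C0 read [C0 read: already in M, no change] -> [M,I]
Op 5: C0 read [C0 read: already in M, no change] -> [M,I]
Op 6: C0 read [C0 read: already in M, no change] -> [M,I]
Op 7: C0 read [C0 read: already in M, no change] -> [M,I]
Op 8: C1 write [C1 write: invalidate ['C0=M'] -> C1=M] -> [I,M]
Op 9: C1 write [C1 write: already M (modified), no change] -> [I,M]
Op 10: C1 write [C1 write: already M (modified), no change] -> [I,M]
Op 11: C1 read [C1 read: already in M, no change] -> [I,M]

Answer: I M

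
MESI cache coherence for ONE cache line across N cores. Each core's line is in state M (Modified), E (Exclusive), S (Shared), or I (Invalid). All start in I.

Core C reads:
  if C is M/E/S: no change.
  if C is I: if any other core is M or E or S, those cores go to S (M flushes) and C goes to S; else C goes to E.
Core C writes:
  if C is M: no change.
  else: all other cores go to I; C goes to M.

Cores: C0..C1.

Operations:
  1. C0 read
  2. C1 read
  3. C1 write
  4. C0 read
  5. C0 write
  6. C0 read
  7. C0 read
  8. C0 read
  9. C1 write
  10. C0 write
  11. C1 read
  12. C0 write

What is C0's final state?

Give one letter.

Answer: M

Derivation:
Op 1: C0 read [C0 read from I: no other sharers -> C0=E (exclusive)] -> [E,I]
Op 2: C1 read [C1 read from I: others=['C0=E'] -> C1=S, others downsized to S] -> [S,S]
Op 3: C1 write [C1 write: invalidate ['C0=S'] -> C1=M] -> [I,M]
Op 4: C0 read [C0 read from I: others=['C1=M'] -> C0=S, others downsized to S] -> [S,S]
Op 5: C0 write [C0 write: invalidate ['C1=S'] -> C0=M] -> [M,I]
Op 6: C0 read [C0 read: already in M, no change] -> [M,I]
Op 7: C0 read [C0 read: already in M, no change] -> [M,I]
Op 8: C0 read [C0 read: already in M, no change] -> [M,I]
Op 9: C1 write [C1 write: invalidate ['C0=M'] -> C1=M] -> [I,M]
Op 10: C0 write [C0 write: invalidate ['C1=M'] -> C0=M] -> [M,I]
Op 11: C1 read [C1 read from I: others=['C0=M'] -> C1=S, others downsized to S] -> [S,S]
Op 12: C0 write [C0 write: invalidate ['C1=S'] -> C0=M] -> [M,I]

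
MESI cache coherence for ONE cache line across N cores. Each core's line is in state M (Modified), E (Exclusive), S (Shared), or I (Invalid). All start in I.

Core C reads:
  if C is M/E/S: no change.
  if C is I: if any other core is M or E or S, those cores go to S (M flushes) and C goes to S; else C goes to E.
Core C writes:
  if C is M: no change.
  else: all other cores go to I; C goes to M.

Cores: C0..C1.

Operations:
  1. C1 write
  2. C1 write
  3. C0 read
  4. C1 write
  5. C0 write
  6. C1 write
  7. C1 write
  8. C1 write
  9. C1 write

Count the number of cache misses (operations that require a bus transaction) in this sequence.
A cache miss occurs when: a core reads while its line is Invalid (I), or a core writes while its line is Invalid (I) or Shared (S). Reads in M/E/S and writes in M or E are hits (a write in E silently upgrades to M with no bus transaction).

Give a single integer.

Answer: 5

Derivation:
Op 1: C1 write [C1 write: invalidate none -> C1=M] -> [I,M] [MISS #1: write from I]
Op 2: C1 write [C1 write: already M (modified), no change] -> [I,M] [hit: write from M]
Op 3: C0 read [C0 read from I: others=['C1=M'] -> C0=S, others downsized to S] -> [S,S] [MISS #2: read from I]
Op 4: C1 write [C1 write: invalidate ['C0=S'] -> C1=M] -> [I,M] [MISS #3: write from S]
Op 5: C0 write [C0 write: invalidate ['C1=M'] -> C0=M] -> [M,I] [MISS #4: write from I]
Op 6: C1 write [C1 write: invalidate ['C0=M'] -> C1=M] -> [I,M] [MISS #5: write from I]
Op 7: C1 write [C1 write: already M (modified), no change] -> [I,M] [hit: write from M]
Op 8: C1 write [C1 write: already M (modified), no change] -> [I,M] [hit: write from M]
Op 9: C1 write [C1 write: already M (modified), no change] -> [I,M] [hit: write from M]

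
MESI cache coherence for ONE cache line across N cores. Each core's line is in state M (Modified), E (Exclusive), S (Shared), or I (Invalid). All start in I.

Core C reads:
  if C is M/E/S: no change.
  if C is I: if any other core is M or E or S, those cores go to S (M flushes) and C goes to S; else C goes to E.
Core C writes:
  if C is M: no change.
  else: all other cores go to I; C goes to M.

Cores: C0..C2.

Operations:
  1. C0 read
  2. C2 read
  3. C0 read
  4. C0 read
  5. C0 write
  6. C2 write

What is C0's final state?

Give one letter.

Op 1: C0 read [C0 read from I: no other sharers -> C0=E (exclusive)] -> [E,I,I]
Op 2: C2 read [C2 read from I: others=['C0=E'] -> C2=S, others downsized to S] -> [S,I,S]
Op 3: C0 read [C0 read: already in S, no change] -> [S,I,S]
Op 4: C0 read [C0 read: already in S, no change] -> [S,I,S]
Op 5: C0 write [C0 write: invalidate ['C2=S'] -> C0=M] -> [M,I,I]
Op 6: C2 write [C2 write: invalidate ['C0=M'] -> C2=M] -> [I,I,M]

Answer: I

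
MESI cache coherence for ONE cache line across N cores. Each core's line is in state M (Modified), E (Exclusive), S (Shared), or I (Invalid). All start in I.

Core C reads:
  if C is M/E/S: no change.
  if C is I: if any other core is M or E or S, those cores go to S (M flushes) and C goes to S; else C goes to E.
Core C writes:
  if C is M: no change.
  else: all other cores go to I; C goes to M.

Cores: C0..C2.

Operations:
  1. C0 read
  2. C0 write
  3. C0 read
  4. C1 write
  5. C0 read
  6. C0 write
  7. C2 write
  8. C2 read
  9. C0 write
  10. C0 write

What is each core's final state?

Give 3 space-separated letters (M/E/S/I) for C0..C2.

Answer: M I I

Derivation:
Op 1: C0 read [C0 read from I: no other sharers -> C0=E (exclusive)] -> [E,I,I]
Op 2: C0 write [C0 write: invalidate none -> C0=M] -> [M,I,I]
Op 3: C0 read [C0 read: already in M, no change] -> [M,I,I]
Op 4: C1 write [C1 write: invalidate ['C0=M'] -> C1=M] -> [I,M,I]
Op 5: C0 read [C0 read from I: others=['C1=M'] -> C0=S, others downsized to S] -> [S,S,I]
Op 6: C0 write [C0 write: invalidate ['C1=S'] -> C0=M] -> [M,I,I]
Op 7: C2 write [C2 write: invalidate ['C0=M'] -> C2=M] -> [I,I,M]
Op 8: C2 read [C2 read: already in M, no change] -> [I,I,M]
Op 9: C0 write [C0 write: invalidate ['C2=M'] -> C0=M] -> [M,I,I]
Op 10: C0 write [C0 write: already M (modified), no change] -> [M,I,I]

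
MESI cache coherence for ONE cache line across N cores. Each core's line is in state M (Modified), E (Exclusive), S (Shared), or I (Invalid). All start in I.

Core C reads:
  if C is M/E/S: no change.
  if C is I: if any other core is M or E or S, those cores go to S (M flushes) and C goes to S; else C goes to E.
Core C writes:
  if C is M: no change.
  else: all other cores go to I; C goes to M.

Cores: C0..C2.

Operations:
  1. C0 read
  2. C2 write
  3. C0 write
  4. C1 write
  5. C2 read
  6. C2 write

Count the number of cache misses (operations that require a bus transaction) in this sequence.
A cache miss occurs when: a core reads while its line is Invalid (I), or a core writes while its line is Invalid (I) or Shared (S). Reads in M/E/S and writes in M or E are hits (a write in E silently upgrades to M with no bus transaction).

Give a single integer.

Answer: 6

Derivation:
Op 1: C0 read [C0 read from I: no other sharers -> C0=E (exclusive)] -> [E,I,I] [MISS #1: read from I]
Op 2: C2 write [C2 write: invalidate ['C0=E'] -> C2=M] -> [I,I,M] [MISS #2: write from I]
Op 3: C0 write [C0 write: invalidate ['C2=M'] -> C0=M] -> [M,I,I] [MISS #3: write from I]
Op 4: C1 write [C1 write: invalidate ['C0=M'] -> C1=M] -> [I,M,I] [MISS #4: write from I]
Op 5: C2 read [C2 read from I: others=['C1=M'] -> C2=S, others downsized to S] -> [I,S,S] [MISS #5: read from I]
Op 6: C2 write [C2 write: invalidate ['C1=S'] -> C2=M] -> [I,I,M] [MISS #6: write from S]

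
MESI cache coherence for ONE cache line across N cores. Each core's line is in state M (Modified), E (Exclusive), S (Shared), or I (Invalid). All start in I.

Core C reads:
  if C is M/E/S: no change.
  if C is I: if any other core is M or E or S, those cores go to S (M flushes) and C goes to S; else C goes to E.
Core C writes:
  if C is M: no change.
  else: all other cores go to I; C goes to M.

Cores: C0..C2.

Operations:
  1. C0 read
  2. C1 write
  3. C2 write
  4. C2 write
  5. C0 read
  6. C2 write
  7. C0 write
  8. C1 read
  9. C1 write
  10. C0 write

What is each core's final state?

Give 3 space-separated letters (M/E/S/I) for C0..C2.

Op 1: C0 read [C0 read from I: no other sharers -> C0=E (exclusive)] -> [E,I,I]
Op 2: C1 write [C1 write: invalidate ['C0=E'] -> C1=M] -> [I,M,I]
Op 3: C2 write [C2 write: invalidate ['C1=M'] -> C2=M] -> [I,I,M]
Op 4: C2 write [C2 write: already M (modified), no change] -> [I,I,M]
Op 5: C0 read [C0 read from I: others=['C2=M'] -> C0=S, others downsized to S] -> [S,I,S]
Op 6: C2 write [C2 write: invalidate ['C0=S'] -> C2=M] -> [I,I,M]
Op 7: C0 write [C0 write: invalidate ['C2=M'] -> C0=M] -> [M,I,I]
Op 8: C1 read [C1 read from I: others=['C0=M'] -> C1=S, others downsized to S] -> [S,S,I]
Op 9: C1 write [C1 write: invalidate ['C0=S'] -> C1=M] -> [I,M,I]
Op 10: C0 write [C0 write: invalidate ['C1=M'] -> C0=M] -> [M,I,I]

Answer: M I I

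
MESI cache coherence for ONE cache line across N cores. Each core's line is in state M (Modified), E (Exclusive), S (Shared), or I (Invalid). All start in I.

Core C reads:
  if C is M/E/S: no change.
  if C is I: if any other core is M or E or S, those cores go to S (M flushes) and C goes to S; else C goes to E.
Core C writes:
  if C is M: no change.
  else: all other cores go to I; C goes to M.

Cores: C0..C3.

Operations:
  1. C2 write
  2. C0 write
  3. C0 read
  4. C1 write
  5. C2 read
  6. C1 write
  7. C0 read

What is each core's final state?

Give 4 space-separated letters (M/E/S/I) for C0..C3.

Op 1: C2 write [C2 write: invalidate none -> C2=M] -> [I,I,M,I]
Op 2: C0 write [C0 write: invalidate ['C2=M'] -> C0=M] -> [M,I,I,I]
Op 3: C0 read [C0 read: already in M, no change] -> [M,I,I,I]
Op 4: C1 write [C1 write: invalidate ['C0=M'] -> C1=M] -> [I,M,I,I]
Op 5: C2 read [C2 read from I: others=['C1=M'] -> C2=S, others downsized to S] -> [I,S,S,I]
Op 6: C1 write [C1 write: invalidate ['C2=S'] -> C1=M] -> [I,M,I,I]
Op 7: C0 read [C0 read from I: others=['C1=M'] -> C0=S, others downsized to S] -> [S,S,I,I]

Answer: S S I I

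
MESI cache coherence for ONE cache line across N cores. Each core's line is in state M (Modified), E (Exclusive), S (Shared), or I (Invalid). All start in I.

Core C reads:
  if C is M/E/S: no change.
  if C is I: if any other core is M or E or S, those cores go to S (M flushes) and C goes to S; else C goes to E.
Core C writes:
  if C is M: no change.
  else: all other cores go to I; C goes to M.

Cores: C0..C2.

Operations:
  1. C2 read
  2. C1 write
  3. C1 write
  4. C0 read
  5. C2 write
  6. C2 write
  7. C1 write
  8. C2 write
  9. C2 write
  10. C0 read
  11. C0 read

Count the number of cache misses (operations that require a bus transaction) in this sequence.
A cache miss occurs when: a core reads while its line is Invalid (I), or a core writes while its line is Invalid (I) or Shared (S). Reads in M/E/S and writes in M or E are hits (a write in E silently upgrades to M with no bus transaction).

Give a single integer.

Answer: 7

Derivation:
Op 1: C2 read [C2 read from I: no other sharers -> C2=E (exclusive)] -> [I,I,E] [MISS #1: read from I]
Op 2: C1 write [C1 write: invalidate ['C2=E'] -> C1=M] -> [I,M,I] [MISS #2: write from I]
Op 3: C1 write [C1 write: already M (modified), no change] -> [I,M,I] [hit: write from M]
Op 4: C0 read [C0 read from I: others=['C1=M'] -> C0=S, others downsized to S] -> [S,S,I] [MISS #3: read from I]
Op 5: C2 write [C2 write: invalidate ['C0=S', 'C1=S'] -> C2=M] -> [I,I,M] [MISS #4: write from I]
Op 6: C2 write [C2 write: already M (modified), no change] -> [I,I,M] [hit: write from M]
Op 7: C1 write [C1 write: invalidate ['C2=M'] -> C1=M] -> [I,M,I] [MISS #5: write from I]
Op 8: C2 write [C2 write: invalidate ['C1=M'] -> C2=M] -> [I,I,M] [MISS #6: write from I]
Op 9: C2 write [C2 write: already M (modified), no change] -> [I,I,M] [hit: write from M]
Op 10: C0 read [C0 read from I: others=['C2=M'] -> C0=S, others downsized to S] -> [S,I,S] [MISS #7: read from I]
Op 11: C0 read [C0 read: already in S, no change] -> [S,I,S] [hit: read from S]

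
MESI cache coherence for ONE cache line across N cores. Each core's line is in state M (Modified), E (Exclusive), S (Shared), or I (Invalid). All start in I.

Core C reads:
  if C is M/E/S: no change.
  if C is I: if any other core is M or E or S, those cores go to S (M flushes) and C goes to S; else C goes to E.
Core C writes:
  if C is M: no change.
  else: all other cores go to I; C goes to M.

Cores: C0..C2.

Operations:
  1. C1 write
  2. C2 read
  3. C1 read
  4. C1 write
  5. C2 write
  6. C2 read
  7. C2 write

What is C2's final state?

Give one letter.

Op 1: C1 write [C1 write: invalidate none -> C1=M] -> [I,M,I]
Op 2: C2 read [C2 read from I: others=['C1=M'] -> C2=S, others downsized to S] -> [I,S,S]
Op 3: C1 read [C1 read: already in S, no change] -> [I,S,S]
Op 4: C1 write [C1 write: invalidate ['C2=S'] -> C1=M] -> [I,M,I]
Op 5: C2 write [C2 write: invalidate ['C1=M'] -> C2=M] -> [I,I,M]
Op 6: C2 read [C2 read: already in M, no change] -> [I,I,M]
Op 7: C2 write [C2 write: already M (modified), no change] -> [I,I,M]

Answer: M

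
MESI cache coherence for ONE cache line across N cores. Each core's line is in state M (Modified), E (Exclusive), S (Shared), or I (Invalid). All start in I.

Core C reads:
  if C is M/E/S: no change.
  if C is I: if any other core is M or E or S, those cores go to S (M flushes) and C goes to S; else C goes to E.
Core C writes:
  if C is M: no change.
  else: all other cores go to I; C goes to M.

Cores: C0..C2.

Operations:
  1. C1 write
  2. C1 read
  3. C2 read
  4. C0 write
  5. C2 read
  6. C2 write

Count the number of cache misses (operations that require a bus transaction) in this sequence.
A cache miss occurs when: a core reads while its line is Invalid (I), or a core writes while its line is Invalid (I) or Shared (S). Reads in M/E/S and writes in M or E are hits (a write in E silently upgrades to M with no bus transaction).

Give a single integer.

Answer: 5

Derivation:
Op 1: C1 write [C1 write: invalidate none -> C1=M] -> [I,M,I] [MISS #1: write from I]
Op 2: C1 read [C1 read: already in M, no change] -> [I,M,I] [hit: read from M]
Op 3: C2 read [C2 read from I: others=['C1=M'] -> C2=S, others downsized to S] -> [I,S,S] [MISS #2: read from I]
Op 4: C0 write [C0 write: invalidate ['C1=S', 'C2=S'] -> C0=M] -> [M,I,I] [MISS #3: write from I]
Op 5: C2 read [C2 read from I: others=['C0=M'] -> C2=S, others downsized to S] -> [S,I,S] [MISS #4: read from I]
Op 6: C2 write [C2 write: invalidate ['C0=S'] -> C2=M] -> [I,I,M] [MISS #5: write from S]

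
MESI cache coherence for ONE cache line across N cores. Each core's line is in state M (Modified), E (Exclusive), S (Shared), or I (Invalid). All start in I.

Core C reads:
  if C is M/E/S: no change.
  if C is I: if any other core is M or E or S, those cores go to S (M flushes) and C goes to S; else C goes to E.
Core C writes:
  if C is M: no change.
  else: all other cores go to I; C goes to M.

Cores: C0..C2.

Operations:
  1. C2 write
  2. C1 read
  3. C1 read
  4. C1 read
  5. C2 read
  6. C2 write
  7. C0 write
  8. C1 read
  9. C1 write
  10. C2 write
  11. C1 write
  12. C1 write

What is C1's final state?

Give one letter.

Op 1: C2 write [C2 write: invalidate none -> C2=M] -> [I,I,M]
Op 2: C1 read [C1 read from I: others=['C2=M'] -> C1=S, others downsized to S] -> [I,S,S]
Op 3: C1 read [C1 read: already in S, no change] -> [I,S,S]
Op 4: C1 read [C1 read: already in S, no change] -> [I,S,S]
Op 5: C2 read [C2 read: already in S, no change] -> [I,S,S]
Op 6: C2 write [C2 write: invalidate ['C1=S'] -> C2=M] -> [I,I,M]
Op 7: C0 write [C0 write: invalidate ['C2=M'] -> C0=M] -> [M,I,I]
Op 8: C1 read [C1 read from I: others=['C0=M'] -> C1=S, others downsized to S] -> [S,S,I]
Op 9: C1 write [C1 write: invalidate ['C0=S'] -> C1=M] -> [I,M,I]
Op 10: C2 write [C2 write: invalidate ['C1=M'] -> C2=M] -> [I,I,M]
Op 11: C1 write [C1 write: invalidate ['C2=M'] -> C1=M] -> [I,M,I]
Op 12: C1 write [C1 write: already M (modified), no change] -> [I,M,I]

Answer: M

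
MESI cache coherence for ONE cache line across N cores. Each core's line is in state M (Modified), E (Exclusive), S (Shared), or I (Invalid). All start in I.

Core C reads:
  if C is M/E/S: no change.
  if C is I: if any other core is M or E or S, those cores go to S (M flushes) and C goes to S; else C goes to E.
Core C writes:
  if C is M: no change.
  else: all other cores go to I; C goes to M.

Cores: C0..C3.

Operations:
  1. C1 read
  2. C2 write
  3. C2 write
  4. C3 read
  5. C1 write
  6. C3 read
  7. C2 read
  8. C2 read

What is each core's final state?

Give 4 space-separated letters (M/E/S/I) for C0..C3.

Op 1: C1 read [C1 read from I: no other sharers -> C1=E (exclusive)] -> [I,E,I,I]
Op 2: C2 write [C2 write: invalidate ['C1=E'] -> C2=M] -> [I,I,M,I]
Op 3: C2 write [C2 write: already M (modified), no change] -> [I,I,M,I]
Op 4: C3 read [C3 read from I: others=['C2=M'] -> C3=S, others downsized to S] -> [I,I,S,S]
Op 5: C1 write [C1 write: invalidate ['C2=S', 'C3=S'] -> C1=M] -> [I,M,I,I]
Op 6: C3 read [C3 read from I: others=['C1=M'] -> C3=S, others downsized to S] -> [I,S,I,S]
Op 7: C2 read [C2 read from I: others=['C1=S', 'C3=S'] -> C2=S, others downsized to S] -> [I,S,S,S]
Op 8: C2 read [C2 read: already in S, no change] -> [I,S,S,S]

Answer: I S S S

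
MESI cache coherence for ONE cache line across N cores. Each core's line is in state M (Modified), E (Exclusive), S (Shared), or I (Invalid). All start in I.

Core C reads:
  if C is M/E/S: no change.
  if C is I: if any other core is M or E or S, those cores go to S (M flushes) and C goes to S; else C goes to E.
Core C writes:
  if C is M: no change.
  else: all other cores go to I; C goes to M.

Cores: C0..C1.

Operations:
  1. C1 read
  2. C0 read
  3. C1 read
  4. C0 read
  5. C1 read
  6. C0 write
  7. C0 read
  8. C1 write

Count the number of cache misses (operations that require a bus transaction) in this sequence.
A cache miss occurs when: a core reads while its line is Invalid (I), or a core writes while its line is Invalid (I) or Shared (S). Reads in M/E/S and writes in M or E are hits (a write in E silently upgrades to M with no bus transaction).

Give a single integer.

Op 1: C1 read [C1 read from I: no other sharers -> C1=E (exclusive)] -> [I,E] [MISS #1: read from I]
Op 2: C0 read [C0 read from I: others=['C1=E'] -> C0=S, others downsized to S] -> [S,S] [MISS #2: read from I]
Op 3: C1 read [C1 read: already in S, no change] -> [S,S] [hit: read from S]
Op 4: C0 read [C0 read: already in S, no change] -> [S,S] [hit: read from S]
Op 5: C1 read [C1 read: already in S, no change] -> [S,S] [hit: read from S]
Op 6: C0 write [C0 write: invalidate ['C1=S'] -> C0=M] -> [M,I] [MISS #3: write from S]
Op 7: C0 read [C0 read: already in M, no change] -> [M,I] [hit: read from M]
Op 8: C1 write [C1 write: invalidate ['C0=M'] -> C1=M] -> [I,M] [MISS #4: write from I]

Answer: 4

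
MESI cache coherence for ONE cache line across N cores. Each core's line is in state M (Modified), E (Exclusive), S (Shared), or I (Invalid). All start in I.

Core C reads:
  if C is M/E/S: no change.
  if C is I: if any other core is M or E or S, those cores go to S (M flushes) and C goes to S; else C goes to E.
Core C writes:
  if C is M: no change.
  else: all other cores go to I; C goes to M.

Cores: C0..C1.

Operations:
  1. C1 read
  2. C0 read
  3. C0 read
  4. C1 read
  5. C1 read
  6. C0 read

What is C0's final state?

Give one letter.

Op 1: C1 read [C1 read from I: no other sharers -> C1=E (exclusive)] -> [I,E]
Op 2: C0 read [C0 read from I: others=['C1=E'] -> C0=S, others downsized to S] -> [S,S]
Op 3: C0 read [C0 read: already in S, no change] -> [S,S]
Op 4: C1 read [C1 read: already in S, no change] -> [S,S]
Op 5: C1 read [C1 read: already in S, no change] -> [S,S]
Op 6: C0 read [C0 read: already in S, no change] -> [S,S]

Answer: S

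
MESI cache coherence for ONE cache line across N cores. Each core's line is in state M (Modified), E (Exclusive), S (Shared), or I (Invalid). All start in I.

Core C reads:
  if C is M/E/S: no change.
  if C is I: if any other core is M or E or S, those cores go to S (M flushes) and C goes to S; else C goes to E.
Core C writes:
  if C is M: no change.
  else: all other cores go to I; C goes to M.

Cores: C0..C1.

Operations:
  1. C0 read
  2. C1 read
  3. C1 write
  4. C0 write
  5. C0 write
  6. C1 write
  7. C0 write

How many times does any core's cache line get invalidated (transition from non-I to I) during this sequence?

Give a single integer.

Op 1: C0 read [C0 read from I: no other sharers -> C0=E (exclusive)] -> [E,I] (invalidations this op: 0; running total: 0)
Op 2: C1 read [C1 read from I: others=['C0=E'] -> C1=S, others downsized to S] -> [S,S] (invalidations this op: 0; running total: 0)
Op 3: C1 write [C1 write: invalidate ['C0=S'] -> C1=M] -> [I,M] (invalidations this op: 1; running total: 1)
Op 4: C0 write [C0 write: invalidate ['C1=M'] -> C0=M] -> [M,I] (invalidations this op: 1; running total: 2)
Op 5: C0 write [C0 write: already M (modified), no change] -> [M,I] (invalidations this op: 0; running total: 2)
Op 6: C1 write [C1 write: invalidate ['C0=M'] -> C1=M] -> [I,M] (invalidations this op: 1; running total: 3)
Op 7: C0 write [C0 write: invalidate ['C1=M'] -> C0=M] -> [M,I] (invalidations this op: 1; running total: 4)

Answer: 4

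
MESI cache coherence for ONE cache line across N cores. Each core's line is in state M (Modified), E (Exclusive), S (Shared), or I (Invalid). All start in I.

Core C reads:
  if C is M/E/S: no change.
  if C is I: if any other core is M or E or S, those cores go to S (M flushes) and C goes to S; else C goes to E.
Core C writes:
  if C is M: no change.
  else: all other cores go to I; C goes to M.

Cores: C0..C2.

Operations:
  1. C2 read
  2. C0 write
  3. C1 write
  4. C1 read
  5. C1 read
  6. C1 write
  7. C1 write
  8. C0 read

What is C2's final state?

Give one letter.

Op 1: C2 read [C2 read from I: no other sharers -> C2=E (exclusive)] -> [I,I,E]
Op 2: C0 write [C0 write: invalidate ['C2=E'] -> C0=M] -> [M,I,I]
Op 3: C1 write [C1 write: invalidate ['C0=M'] -> C1=M] -> [I,M,I]
Op 4: C1 read [C1 read: already in M, no change] -> [I,M,I]
Op 5: C1 read [C1 read: already in M, no change] -> [I,M,I]
Op 6: C1 write [C1 write: already M (modified), no change] -> [I,M,I]
Op 7: C1 write [C1 write: already M (modified), no change] -> [I,M,I]
Op 8: C0 read [C0 read from I: others=['C1=M'] -> C0=S, others downsized to S] -> [S,S,I]

Answer: I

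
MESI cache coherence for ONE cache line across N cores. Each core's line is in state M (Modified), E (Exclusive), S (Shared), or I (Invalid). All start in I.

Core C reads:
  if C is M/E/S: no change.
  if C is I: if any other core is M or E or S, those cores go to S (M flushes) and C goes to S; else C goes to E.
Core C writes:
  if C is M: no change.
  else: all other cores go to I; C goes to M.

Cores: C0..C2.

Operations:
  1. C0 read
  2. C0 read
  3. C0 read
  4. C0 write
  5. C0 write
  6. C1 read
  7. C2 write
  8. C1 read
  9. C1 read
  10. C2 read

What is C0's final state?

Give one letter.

Answer: I

Derivation:
Op 1: C0 read [C0 read from I: no other sharers -> C0=E (exclusive)] -> [E,I,I]
Op 2: C0 read [C0 read: already in E, no change] -> [E,I,I]
Op 3: C0 read [C0 read: already in E, no change] -> [E,I,I]
Op 4: C0 write [C0 write: invalidate none -> C0=M] -> [M,I,I]
Op 5: C0 write [C0 write: already M (modified), no change] -> [M,I,I]
Op 6: C1 read [C1 read from I: others=['C0=M'] -> C1=S, others downsized to S] -> [S,S,I]
Op 7: C2 write [C2 write: invalidate ['C0=S', 'C1=S'] -> C2=M] -> [I,I,M]
Op 8: C1 read [C1 read from I: others=['C2=M'] -> C1=S, others downsized to S] -> [I,S,S]
Op 9: C1 read [C1 read: already in S, no change] -> [I,S,S]
Op 10: C2 read [C2 read: already in S, no change] -> [I,S,S]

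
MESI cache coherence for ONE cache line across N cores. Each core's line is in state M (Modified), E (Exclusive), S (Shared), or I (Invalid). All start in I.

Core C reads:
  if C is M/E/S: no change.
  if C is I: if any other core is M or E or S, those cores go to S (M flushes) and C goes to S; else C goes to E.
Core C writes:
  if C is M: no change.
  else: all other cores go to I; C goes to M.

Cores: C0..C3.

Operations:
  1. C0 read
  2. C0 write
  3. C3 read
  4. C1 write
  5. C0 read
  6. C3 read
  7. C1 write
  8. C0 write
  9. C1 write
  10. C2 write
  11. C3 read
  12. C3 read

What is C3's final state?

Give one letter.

Answer: S

Derivation:
Op 1: C0 read [C0 read from I: no other sharers -> C0=E (exclusive)] -> [E,I,I,I]
Op 2: C0 write [C0 write: invalidate none -> C0=M] -> [M,I,I,I]
Op 3: C3 read [C3 read from I: others=['C0=M'] -> C3=S, others downsized to S] -> [S,I,I,S]
Op 4: C1 write [C1 write: invalidate ['C0=S', 'C3=S'] -> C1=M] -> [I,M,I,I]
Op 5: C0 read [C0 read from I: others=['C1=M'] -> C0=S, others downsized to S] -> [S,S,I,I]
Op 6: C3 read [C3 read from I: others=['C0=S', 'C1=S'] -> C3=S, others downsized to S] -> [S,S,I,S]
Op 7: C1 write [C1 write: invalidate ['C0=S', 'C3=S'] -> C1=M] -> [I,M,I,I]
Op 8: C0 write [C0 write: invalidate ['C1=M'] -> C0=M] -> [M,I,I,I]
Op 9: C1 write [C1 write: invalidate ['C0=M'] -> C1=M] -> [I,M,I,I]
Op 10: C2 write [C2 write: invalidate ['C1=M'] -> C2=M] -> [I,I,M,I]
Op 11: C3 read [C3 read from I: others=['C2=M'] -> C3=S, others downsized to S] -> [I,I,S,S]
Op 12: C3 read [C3 read: already in S, no change] -> [I,I,S,S]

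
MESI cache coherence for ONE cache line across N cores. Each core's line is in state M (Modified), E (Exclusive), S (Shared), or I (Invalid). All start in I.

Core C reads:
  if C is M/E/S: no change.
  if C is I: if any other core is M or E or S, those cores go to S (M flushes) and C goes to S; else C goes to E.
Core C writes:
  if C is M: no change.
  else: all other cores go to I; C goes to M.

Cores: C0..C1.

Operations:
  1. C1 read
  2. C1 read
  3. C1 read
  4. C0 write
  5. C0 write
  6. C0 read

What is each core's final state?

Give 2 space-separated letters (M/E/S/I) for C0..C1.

Op 1: C1 read [C1 read from I: no other sharers -> C1=E (exclusive)] -> [I,E]
Op 2: C1 read [C1 read: already in E, no change] -> [I,E]
Op 3: C1 read [C1 read: already in E, no change] -> [I,E]
Op 4: C0 write [C0 write: invalidate ['C1=E'] -> C0=M] -> [M,I]
Op 5: C0 write [C0 write: already M (modified), no change] -> [M,I]
Op 6: C0 read [C0 read: already in M, no change] -> [M,I]

Answer: M I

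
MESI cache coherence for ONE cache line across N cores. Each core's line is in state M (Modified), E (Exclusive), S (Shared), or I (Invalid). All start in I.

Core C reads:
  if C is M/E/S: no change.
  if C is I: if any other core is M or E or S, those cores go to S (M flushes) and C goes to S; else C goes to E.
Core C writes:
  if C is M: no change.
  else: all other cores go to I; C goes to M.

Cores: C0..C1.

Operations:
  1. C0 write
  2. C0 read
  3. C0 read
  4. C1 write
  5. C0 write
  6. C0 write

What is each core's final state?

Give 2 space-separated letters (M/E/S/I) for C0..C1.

Op 1: C0 write [C0 write: invalidate none -> C0=M] -> [M,I]
Op 2: C0 read [C0 read: already in M, no change] -> [M,I]
Op 3: C0 read [C0 read: already in M, no change] -> [M,I]
Op 4: C1 write [C1 write: invalidate ['C0=M'] -> C1=M] -> [I,M]
Op 5: C0 write [C0 write: invalidate ['C1=M'] -> C0=M] -> [M,I]
Op 6: C0 write [C0 write: already M (modified), no change] -> [M,I]

Answer: M I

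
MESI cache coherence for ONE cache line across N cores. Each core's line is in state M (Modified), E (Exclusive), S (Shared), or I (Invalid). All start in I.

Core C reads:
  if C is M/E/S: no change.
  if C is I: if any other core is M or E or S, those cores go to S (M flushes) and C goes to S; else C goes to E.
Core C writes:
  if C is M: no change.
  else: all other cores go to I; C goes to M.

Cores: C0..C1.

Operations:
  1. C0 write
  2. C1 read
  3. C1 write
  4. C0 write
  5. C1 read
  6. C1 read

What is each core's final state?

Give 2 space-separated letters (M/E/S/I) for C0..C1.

Answer: S S

Derivation:
Op 1: C0 write [C0 write: invalidate none -> C0=M] -> [M,I]
Op 2: C1 read [C1 read from I: others=['C0=M'] -> C1=S, others downsized to S] -> [S,S]
Op 3: C1 write [C1 write: invalidate ['C0=S'] -> C1=M] -> [I,M]
Op 4: C0 write [C0 write: invalidate ['C1=M'] -> C0=M] -> [M,I]
Op 5: C1 read [C1 read from I: others=['C0=M'] -> C1=S, others downsized to S] -> [S,S]
Op 6: C1 read [C1 read: already in S, no change] -> [S,S]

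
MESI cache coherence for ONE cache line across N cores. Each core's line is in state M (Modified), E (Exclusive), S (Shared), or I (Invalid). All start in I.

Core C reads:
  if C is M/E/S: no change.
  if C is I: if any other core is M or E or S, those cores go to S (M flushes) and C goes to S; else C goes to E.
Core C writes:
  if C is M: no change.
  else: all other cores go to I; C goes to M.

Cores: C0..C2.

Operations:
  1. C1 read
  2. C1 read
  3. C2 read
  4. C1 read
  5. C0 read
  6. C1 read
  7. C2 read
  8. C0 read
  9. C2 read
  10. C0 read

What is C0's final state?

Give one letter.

Op 1: C1 read [C1 read from I: no other sharers -> C1=E (exclusive)] -> [I,E,I]
Op 2: C1 read [C1 read: already in E, no change] -> [I,E,I]
Op 3: C2 read [C2 read from I: others=['C1=E'] -> C2=S, others downsized to S] -> [I,S,S]
Op 4: C1 read [C1 read: already in S, no change] -> [I,S,S]
Op 5: C0 read [C0 read from I: others=['C1=S', 'C2=S'] -> C0=S, others downsized to S] -> [S,S,S]
Op 6: C1 read [C1 read: already in S, no change] -> [S,S,S]
Op 7: C2 read [C2 read: already in S, no change] -> [S,S,S]
Op 8: C0 read [C0 read: already in S, no change] -> [S,S,S]
Op 9: C2 read [C2 read: already in S, no change] -> [S,S,S]
Op 10: C0 read [C0 read: already in S, no change] -> [S,S,S]

Answer: S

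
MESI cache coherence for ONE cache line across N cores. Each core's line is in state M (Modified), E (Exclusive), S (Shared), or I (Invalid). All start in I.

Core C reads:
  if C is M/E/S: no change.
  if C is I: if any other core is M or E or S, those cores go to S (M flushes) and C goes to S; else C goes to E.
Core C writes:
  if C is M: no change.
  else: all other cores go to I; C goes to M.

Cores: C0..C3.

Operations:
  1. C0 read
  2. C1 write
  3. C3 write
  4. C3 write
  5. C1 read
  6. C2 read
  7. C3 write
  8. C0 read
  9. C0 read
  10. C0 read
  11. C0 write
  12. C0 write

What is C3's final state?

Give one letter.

Op 1: C0 read [C0 read from I: no other sharers -> C0=E (exclusive)] -> [E,I,I,I]
Op 2: C1 write [C1 write: invalidate ['C0=E'] -> C1=M] -> [I,M,I,I]
Op 3: C3 write [C3 write: invalidate ['C1=M'] -> C3=M] -> [I,I,I,M]
Op 4: C3 write [C3 write: already M (modified), no change] -> [I,I,I,M]
Op 5: C1 read [C1 read from I: others=['C3=M'] -> C1=S, others downsized to S] -> [I,S,I,S]
Op 6: C2 read [C2 read from I: others=['C1=S', 'C3=S'] -> C2=S, others downsized to S] -> [I,S,S,S]
Op 7: C3 write [C3 write: invalidate ['C1=S', 'C2=S'] -> C3=M] -> [I,I,I,M]
Op 8: C0 read [C0 read from I: others=['C3=M'] -> C0=S, others downsized to S] -> [S,I,I,S]
Op 9: C0 read [C0 read: already in S, no change] -> [S,I,I,S]
Op 10: C0 read [C0 read: already in S, no change] -> [S,I,I,S]
Op 11: C0 write [C0 write: invalidate ['C3=S'] -> C0=M] -> [M,I,I,I]
Op 12: C0 write [C0 write: already M (modified), no change] -> [M,I,I,I]

Answer: I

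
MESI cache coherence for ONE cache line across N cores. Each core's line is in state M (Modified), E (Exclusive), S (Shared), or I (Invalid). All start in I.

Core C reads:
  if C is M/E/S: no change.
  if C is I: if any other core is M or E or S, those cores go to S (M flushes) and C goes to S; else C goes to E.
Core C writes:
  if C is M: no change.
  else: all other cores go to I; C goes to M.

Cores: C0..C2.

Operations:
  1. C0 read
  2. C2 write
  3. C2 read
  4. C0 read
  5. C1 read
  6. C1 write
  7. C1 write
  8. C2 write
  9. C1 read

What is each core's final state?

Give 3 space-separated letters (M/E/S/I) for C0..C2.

Answer: I S S

Derivation:
Op 1: C0 read [C0 read from I: no other sharers -> C0=E (exclusive)] -> [E,I,I]
Op 2: C2 write [C2 write: invalidate ['C0=E'] -> C2=M] -> [I,I,M]
Op 3: C2 read [C2 read: already in M, no change] -> [I,I,M]
Op 4: C0 read [C0 read from I: others=['C2=M'] -> C0=S, others downsized to S] -> [S,I,S]
Op 5: C1 read [C1 read from I: others=['C0=S', 'C2=S'] -> C1=S, others downsized to S] -> [S,S,S]
Op 6: C1 write [C1 write: invalidate ['C0=S', 'C2=S'] -> C1=M] -> [I,M,I]
Op 7: C1 write [C1 write: already M (modified), no change] -> [I,M,I]
Op 8: C2 write [C2 write: invalidate ['C1=M'] -> C2=M] -> [I,I,M]
Op 9: C1 read [C1 read from I: others=['C2=M'] -> C1=S, others downsized to S] -> [I,S,S]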